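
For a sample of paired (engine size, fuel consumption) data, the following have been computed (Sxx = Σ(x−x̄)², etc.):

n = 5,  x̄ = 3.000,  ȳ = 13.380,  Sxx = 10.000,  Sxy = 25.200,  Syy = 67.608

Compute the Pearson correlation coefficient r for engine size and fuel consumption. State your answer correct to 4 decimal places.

0.9692

r = Sxy/√(Sxx·Syy) = 25.2/√(676.08) = 25.2/26.001538 = 0.969173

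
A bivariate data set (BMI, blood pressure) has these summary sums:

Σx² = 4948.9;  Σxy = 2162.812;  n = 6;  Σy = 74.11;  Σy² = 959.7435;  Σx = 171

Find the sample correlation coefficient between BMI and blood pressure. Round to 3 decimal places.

Sxx = Σx² − (Σx)²/n = 4948.9 − 4873.5 = 75.4
Sxy = Σxy − (Σx)(Σy)/n = 2162.812 − 2112.135 = 50.677
Syy = Σy² − (Σy)²/n = 959.7435 − 915.382017 = 44.361483
r = Sxy/√(Sxx·Syy) = 50.677/√(3344.855843) = 50.677/57.834729 = 0.876238

0.876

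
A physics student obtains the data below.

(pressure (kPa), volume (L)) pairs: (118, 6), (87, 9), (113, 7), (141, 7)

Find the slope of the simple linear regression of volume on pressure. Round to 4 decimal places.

-0.0399

n = 4, Σx = 459, Σy = 29, Σxy = 3269, Σx² = 54143
Sxx = Σx² − (Σx)²/n = 54143 − 52670.25 = 1472.75
Sxy = Σxy − (Σx)(Σy)/n = 3269 − 3327.75 = -58.75
b = Sxy/Sxx = -58.75/1472.75 = -0.039891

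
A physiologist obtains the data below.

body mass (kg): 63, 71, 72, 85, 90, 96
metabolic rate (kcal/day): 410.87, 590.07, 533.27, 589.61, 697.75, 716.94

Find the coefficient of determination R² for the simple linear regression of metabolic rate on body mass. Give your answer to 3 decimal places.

0.851

n = 6, Σx = 477, Σy = 3538.51, Σxy = 287915.81, Σx² = 38735, Σy² = 2149871.6329
Sxx = Σx² − (Σx)²/n = 38735 − 37921.5 = 813.5
Sxy = Σxy − (Σx)(Σy)/n = 287915.81 − 281311.545 = 6604.265
Syy = Σy² − (Σy)²/n = 2149871.6329 − 2086842.170017 = 63029.462883
R² = Sxy²/(Sxx·Syy) = (6604.265)²/(813.5·63029.462883) = 0.850644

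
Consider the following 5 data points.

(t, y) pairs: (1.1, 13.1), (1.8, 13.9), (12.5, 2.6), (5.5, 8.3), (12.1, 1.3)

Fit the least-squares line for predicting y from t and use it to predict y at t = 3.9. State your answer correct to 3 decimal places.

10.672

n = 5, Σx = 33, Σy = 39.2, Σxy = 133.31, Σx² = 337.36
Sxx = Σx² − (Σx)²/n = 337.36 − 217.8 = 119.56
Sxy = Σxy − (Σx)(Σy)/n = 133.31 − 258.72 = -125.41
b = Sxy/Sxx = -125.41/119.56 = -1.048929
a = ȳ − b·x̄ = 7.84 − (-1.048929)·6.6 = 14.762934
ŷ(3.9) = a + b·3.9 = 14.762934 + (-1.048929)·3.9 = 10.672109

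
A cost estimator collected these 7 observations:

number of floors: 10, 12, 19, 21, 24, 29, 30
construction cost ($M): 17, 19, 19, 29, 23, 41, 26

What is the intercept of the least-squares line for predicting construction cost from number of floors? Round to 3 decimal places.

n = 7, Σx = 145, Σy = 174, Σxy = 3889, Σx² = 3363
Sxx = Σx² − (Σx)²/n = 3363 − 3003.571429 = 359.428571
Sxy = Σxy − (Σx)(Σy)/n = 3889 − 3604.285714 = 284.714286
b = Sxy/Sxx = 284.714286/359.428571 = 0.792130
a = ȳ − b·x̄ = 24.857143 − 0.792130·20.714286 = 8.448728

8.449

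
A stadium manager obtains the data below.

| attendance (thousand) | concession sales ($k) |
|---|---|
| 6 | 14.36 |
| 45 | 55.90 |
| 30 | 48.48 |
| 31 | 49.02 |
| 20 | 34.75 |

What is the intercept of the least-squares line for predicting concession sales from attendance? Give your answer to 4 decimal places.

n = 5, Σx = 132, Σy = 202.51, Σxy = 6270.68, Σx² = 4322
Sxx = Σx² − (Σx)²/n = 4322 − 3484.8 = 837.2
Sxy = Σxy − (Σx)(Σy)/n = 6270.68 − 5346.264 = 924.416
b = Sxy/Sxx = 924.416/837.2 = 1.104176
a = ȳ − b·x̄ = 40.502 − 1.104176·26.4 = 11.351758

11.3518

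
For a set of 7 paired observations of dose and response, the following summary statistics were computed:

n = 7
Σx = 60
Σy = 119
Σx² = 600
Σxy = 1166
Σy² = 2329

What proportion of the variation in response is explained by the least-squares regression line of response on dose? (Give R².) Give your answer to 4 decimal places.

0.8127

Sxx = Σx² − (Σx)²/n = 600 − 514.285714 = 85.714286
Sxy = Σxy − (Σx)(Σy)/n = 1166 − 1020 = 146
Syy = Σy² − (Σy)²/n = 2329 − 2023 = 306
R² = Sxy²/(Sxx·Syy) = (146)²/(85.714286·306) = 0.812702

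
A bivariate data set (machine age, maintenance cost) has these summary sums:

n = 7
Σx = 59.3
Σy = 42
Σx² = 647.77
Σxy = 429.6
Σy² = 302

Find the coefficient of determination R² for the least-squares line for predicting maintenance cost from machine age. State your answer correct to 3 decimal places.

0.749

Sxx = Σx² − (Σx)²/n = 647.77 − 502.355714 = 145.414286
Sxy = Σxy − (Σx)(Σy)/n = 429.6 − 355.8 = 73.8
Syy = Σy² − (Σy)²/n = 302 − 252 = 50
R² = Sxy²/(Sxx·Syy) = (73.8)²/(145.414286·50) = 0.749093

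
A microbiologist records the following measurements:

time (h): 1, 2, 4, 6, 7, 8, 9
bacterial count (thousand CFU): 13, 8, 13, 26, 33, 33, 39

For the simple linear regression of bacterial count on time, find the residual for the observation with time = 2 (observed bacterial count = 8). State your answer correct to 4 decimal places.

n = 7, Σx = 37, Σy = 165, Σxy = 1083, Σx² = 251
Sxx = Σx² − (Σx)²/n = 251 − 195.571429 = 55.428571
Sxy = Σxy − (Σx)(Σy)/n = 1083 − 872.142857 = 210.857143
b = Sxy/Sxx = 210.857143/55.428571 = 3.804124
a = ȳ − b·x̄ = 23.571429 − 3.804124·5.285714 = 3.463918
ŷ(2) = 3.463918 + 3.804124·2 = 11.072165
residual = y − ŷ = 8 − 11.072165 = -3.072165

-3.0722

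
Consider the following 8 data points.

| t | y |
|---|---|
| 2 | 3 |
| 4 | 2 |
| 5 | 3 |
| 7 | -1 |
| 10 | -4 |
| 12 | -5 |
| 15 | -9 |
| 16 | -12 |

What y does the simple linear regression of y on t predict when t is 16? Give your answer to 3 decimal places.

-10.453

n = 8, Σx = 71, Σy = -23, Σxy = -405, Σx² = 819
Sxx = Σx² − (Σx)²/n = 819 − 630.125 = 188.875
Sxy = Σxy − (Σx)(Σy)/n = -405 − (-204.125) = -200.875
b = Sxy/Sxx = -200.875/188.875 = -1.063534
a = ȳ − b·x̄ = -2.875 − (-1.063534)·8.875 = 6.563865
ŷ(16) = a + b·16 = 6.563865 + (-1.063534)·16 = -10.452680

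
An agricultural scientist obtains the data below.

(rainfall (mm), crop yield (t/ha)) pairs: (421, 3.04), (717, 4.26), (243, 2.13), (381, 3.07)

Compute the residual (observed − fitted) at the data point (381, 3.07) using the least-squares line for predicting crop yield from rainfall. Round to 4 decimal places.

0.2018

n = 4, Σx = 1762, Σy = 12.5, Σxy = 6021.52, Σx² = 895540
Sxx = Σx² − (Σx)²/n = 895540 − 776161 = 119379
Sxy = Σxy − (Σx)(Σy)/n = 6021.52 − 5506.25 = 515.27
b = Sxy/Sxx = 515.27/119379 = 0.004316
a = ȳ − b·x̄ = 3.125 − 0.004316·440.5 = 1.223690
ŷ(381) = 1.223690 + 0.004316·381 = 2.868183
residual = y − ŷ = 3.07 − 2.868183 = 0.201817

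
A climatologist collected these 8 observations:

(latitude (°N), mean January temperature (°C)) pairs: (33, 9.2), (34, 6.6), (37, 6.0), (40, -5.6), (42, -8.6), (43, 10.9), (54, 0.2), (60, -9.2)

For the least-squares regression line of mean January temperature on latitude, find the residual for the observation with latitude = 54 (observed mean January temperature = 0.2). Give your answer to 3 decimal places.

4.515

n = 8, Σx = 343, Σy = 9.5, Σxy = 92.3, Σx² = 15343
Sxx = Σx² − (Σx)²/n = 15343 − 14706.125 = 636.875
Sxy = Σxy − (Σx)(Σy)/n = 92.3 − 407.3125 = -315.0125
b = Sxy/Sxx = -315.0125/636.875 = -0.494622
a = ȳ − b·x̄ = 1.1875 − (-0.494622)·42.875 = 22.394426
ŷ(54) = 22.394426 + (-0.494622)·54 = -4.315172
residual = y − ŷ = 0.2 − (-4.315172) = 4.515172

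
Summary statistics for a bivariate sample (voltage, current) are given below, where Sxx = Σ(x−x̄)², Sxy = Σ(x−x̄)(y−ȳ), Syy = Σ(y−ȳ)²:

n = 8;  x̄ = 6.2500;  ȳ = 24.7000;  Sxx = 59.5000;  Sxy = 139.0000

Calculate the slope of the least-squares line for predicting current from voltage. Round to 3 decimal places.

b = Sxy/Sxx = 139/59.5 = 2.336134

2.336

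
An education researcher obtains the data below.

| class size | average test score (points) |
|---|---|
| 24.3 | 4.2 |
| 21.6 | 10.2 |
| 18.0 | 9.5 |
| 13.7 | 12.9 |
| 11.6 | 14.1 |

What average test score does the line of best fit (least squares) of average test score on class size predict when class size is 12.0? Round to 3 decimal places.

n = 5, Σx = 89.2, Σy = 50.9, Σxy = 833.67, Σx² = 1703.3
Sxx = Σx² − (Σx)²/n = 1703.3 − 1591.328 = 111.972
Sxy = Σxy − (Σx)(Σy)/n = 833.67 − 908.056 = -74.386
b = Sxy/Sxx = -74.386/111.972 = -0.664327
a = ȳ − b·x̄ = 10.18 − (-0.664327)·17.84 = 22.031590
ŷ(12.0) = a + b·12.0 = 22.031590 + (-0.664327)·12 = 14.059668

14.060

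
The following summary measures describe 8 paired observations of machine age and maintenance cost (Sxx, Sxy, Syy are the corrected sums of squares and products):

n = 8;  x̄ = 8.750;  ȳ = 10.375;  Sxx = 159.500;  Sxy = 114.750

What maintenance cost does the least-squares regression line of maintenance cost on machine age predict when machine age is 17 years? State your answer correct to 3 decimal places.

b = Sxy/Sxx = 114.75/159.5 = 0.719436
a = ȳ − b·x̄ = 10.375 − 0.719436·8.75 = 4.079937
ŷ(17) = a + b·17 = 4.079937 + 0.719436·17 = 16.310345

16.310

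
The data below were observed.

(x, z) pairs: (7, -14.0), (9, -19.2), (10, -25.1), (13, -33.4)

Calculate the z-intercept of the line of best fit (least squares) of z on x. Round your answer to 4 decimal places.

9.2760

n = 4, Σx = 39, Σy = -91.7, Σxy = -956, Σx² = 399
Sxx = Σx² − (Σx)²/n = 399 − 380.25 = 18.75
Sxy = Σxy − (Σx)(Σy)/n = -956 − (-894.075) = -61.925
b = Sxy/Sxx = -61.925/18.75 = -3.302667
a = ȳ − b·x̄ = -22.925 − (-3.302667)·9.75 = 9.276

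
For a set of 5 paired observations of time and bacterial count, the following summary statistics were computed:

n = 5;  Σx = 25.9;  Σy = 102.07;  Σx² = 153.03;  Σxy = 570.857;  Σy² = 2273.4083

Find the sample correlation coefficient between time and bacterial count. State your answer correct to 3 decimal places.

Sxx = Σx² − (Σx)²/n = 153.03 − 134.162 = 18.868
Sxy = Σxy − (Σx)(Σy)/n = 570.857 − 528.7226 = 42.1344
Syy = Σy² − (Σy)²/n = 2273.4083 − 2083.65698 = 189.75132
r = Sxy/√(Sxx·Syy) = 42.1344/√(3580.227906) = 42.1344/59.835006 = 0.704176

0.704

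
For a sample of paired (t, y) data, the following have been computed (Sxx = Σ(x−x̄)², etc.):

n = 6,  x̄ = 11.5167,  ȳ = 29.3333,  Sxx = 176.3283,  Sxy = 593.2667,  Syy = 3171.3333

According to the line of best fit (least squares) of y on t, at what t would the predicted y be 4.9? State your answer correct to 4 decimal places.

b = Sxy/Sxx = 593.2667/176.3283 = 3.364557
a = ȳ − b·x̄ = 29.3333 − 3.364557·11.5167 = -9.415299
Set a + b·x = 4.9: x = (4.9 − (-9.415299)) / 3.364557 = 4.254735

4.2547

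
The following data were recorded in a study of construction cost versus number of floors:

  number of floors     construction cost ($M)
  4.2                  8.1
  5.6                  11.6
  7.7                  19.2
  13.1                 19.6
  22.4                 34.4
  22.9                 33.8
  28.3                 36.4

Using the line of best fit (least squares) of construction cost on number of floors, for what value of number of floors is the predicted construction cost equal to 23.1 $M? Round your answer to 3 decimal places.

14.715

n = 7, Σx = 104.2, Σy = 163.1, Σxy = 3078.28, Σx² = 2106.96
Sxx = Σx² − (Σx)²/n = 2106.96 − 1551.091429 = 555.868571
Sxy = Σxy − (Σx)(Σy)/n = 3078.28 − 2427.86 = 650.42
b = Sxy/Sxx = 650.42/555.868571 = 1.170097
a = ȳ − b·x̄ = 23.3 − 1.170097·14.885714 = 5.882274
Set a + b·x = 23.1: x = (23.1 − 5.882274) / 1.170097 = 14.714788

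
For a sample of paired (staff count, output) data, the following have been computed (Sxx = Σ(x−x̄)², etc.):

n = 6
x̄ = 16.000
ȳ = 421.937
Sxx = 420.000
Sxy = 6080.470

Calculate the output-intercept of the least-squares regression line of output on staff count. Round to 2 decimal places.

b = Sxy/Sxx = 6080.47/420 = 14.477310
a = ȳ − b·x̄ = 421.937 − 14.477310·16 = 190.300048

190.30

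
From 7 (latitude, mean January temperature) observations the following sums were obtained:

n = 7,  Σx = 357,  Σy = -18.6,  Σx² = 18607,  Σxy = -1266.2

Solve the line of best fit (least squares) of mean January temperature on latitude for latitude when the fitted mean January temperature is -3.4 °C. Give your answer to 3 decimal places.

Sxx = Σx² − (Σx)²/n = 18607 − 18207 = 400
Sxy = Σxy − (Σx)(Σy)/n = -1266.2 − (-948.6) = -317.6
b = Sxy/Sxx = -317.6/400 = -0.794
a = ȳ − b·x̄ = -2.657143 − (-0.794)·51 = 37.836857
Set a + b·x = -3.4: x = (-3.4 − 37.836857) / (-0.794) = 51.935588

51.936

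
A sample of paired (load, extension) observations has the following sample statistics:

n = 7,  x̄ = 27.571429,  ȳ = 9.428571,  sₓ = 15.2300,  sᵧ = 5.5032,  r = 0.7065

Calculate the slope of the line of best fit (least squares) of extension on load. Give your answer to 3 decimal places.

b = r · sᵧ/sₓ = 0.7065 · 5.5032/15.23 = 0.255286

0.255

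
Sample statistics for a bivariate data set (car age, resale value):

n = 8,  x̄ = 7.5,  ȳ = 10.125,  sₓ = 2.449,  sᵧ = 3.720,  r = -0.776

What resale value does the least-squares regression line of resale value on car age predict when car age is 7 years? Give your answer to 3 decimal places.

b = r · sᵧ/sₓ = -0.776 · 3.72/2.449 = -1.178734
a = ȳ − b·x̄ = 10.125 − (-1.178734)·7.5 = 18.965506
ŷ(7) = a + b·7 = 18.965506 + (-1.178734)·7 = 10.714367

10.714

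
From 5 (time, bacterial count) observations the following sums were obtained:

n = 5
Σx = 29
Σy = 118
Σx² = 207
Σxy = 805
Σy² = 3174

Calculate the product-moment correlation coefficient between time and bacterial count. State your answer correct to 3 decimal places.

Sxx = Σx² − (Σx)²/n = 207 − 168.2 = 38.8
Sxy = Σxy − (Σx)(Σy)/n = 805 − 684.4 = 120.6
Syy = Σy² − (Σy)²/n = 3174 − 2784.8 = 389.2
r = Sxy/√(Sxx·Syy) = 120.6/√(15100.96) = 120.6/122.885963 = 0.981398

0.981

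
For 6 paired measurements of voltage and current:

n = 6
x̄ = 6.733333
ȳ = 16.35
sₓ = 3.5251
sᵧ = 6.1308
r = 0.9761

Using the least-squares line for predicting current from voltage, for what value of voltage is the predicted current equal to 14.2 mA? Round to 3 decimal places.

5.467

b = r · sᵧ/sₓ = 0.9761 · 6.1308/3.5251 = 1.697618
a = ȳ − b·x̄ = 16.35 − 1.697618·6.733333 = 4.919371
Set a + b·x = 14.2: x = (14.2 − 4.919371) / 1.697618 = 5.466853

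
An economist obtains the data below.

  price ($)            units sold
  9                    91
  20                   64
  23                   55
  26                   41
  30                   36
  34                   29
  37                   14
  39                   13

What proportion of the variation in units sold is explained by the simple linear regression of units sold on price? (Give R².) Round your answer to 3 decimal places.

0.988

n = 8, Σx = 218, Σy = 343, Σxy = 7521, Σx² = 6632, Σy² = 19585
Sxx = Σx² − (Σx)²/n = 6632 − 5940.5 = 691.5
Sxy = Σxy − (Σx)(Σy)/n = 7521 − 9346.75 = -1825.75
Syy = Σy² − (Σy)²/n = 19585 − 14706.125 = 4878.875
R² = Sxy²/(Sxx·Syy) = (-1825.75)²/(691.5·4878.875) = 0.988031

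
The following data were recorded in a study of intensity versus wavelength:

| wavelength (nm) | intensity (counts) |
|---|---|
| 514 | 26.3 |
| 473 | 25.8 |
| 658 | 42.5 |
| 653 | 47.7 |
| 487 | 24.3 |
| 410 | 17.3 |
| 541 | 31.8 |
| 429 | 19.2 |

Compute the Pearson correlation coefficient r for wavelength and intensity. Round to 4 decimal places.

n = 8, Σx = 4165, Σy = 234.9, Σxy = 129202.4, Σx² = 2229289, Σy² = 7708.53
Sxx = Σx² − (Σx)²/n = 2229289 − 2168403.125 = 60885.875
Sxy = Σxy − (Σx)(Σy)/n = 129202.4 − 122294.8125 = 6907.5875
Syy = Σy² − (Σy)²/n = 7708.53 − 6897.25125 = 811.27875
r = Sxy/√(Sxx·Syy) = 6907.5875/√(49395416.562656) = 6907.5875/7028.187289 = 0.982841

0.9828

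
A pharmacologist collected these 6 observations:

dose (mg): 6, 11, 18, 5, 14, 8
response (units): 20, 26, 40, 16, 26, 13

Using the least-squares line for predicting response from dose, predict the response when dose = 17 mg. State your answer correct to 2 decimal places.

35.04

n = 6, Σx = 62, Σy = 141, Σxy = 1674, Σx² = 766
Sxx = Σx² − (Σx)²/n = 766 − 640.666667 = 125.333333
Sxy = Σxy − (Σx)(Σy)/n = 1674 − 1457 = 217
b = Sxy/Sxx = 217/125.333333 = 1.731383
a = ȳ − b·x̄ = 23.5 − 1.731383·10.333333 = 5.609043
ŷ(17) = a + b·17 = 5.609043 + 1.731383·17 = 35.042553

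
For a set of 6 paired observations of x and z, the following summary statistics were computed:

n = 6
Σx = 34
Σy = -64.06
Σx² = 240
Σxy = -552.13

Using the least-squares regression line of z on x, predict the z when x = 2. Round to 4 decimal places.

3.9737

Sxx = Σx² − (Σx)²/n = 240 − 192.666667 = 47.333333
Sxy = Σxy − (Σx)(Σy)/n = -552.13 − (-363.006667) = -189.123333
b = Sxy/Sxx = -189.123333/47.333333 = -3.995563
a = ȳ − b·x̄ = -10.676667 − (-3.995563)·5.666667 = 11.964859
ŷ(2) = a + b·2 = 11.964859 + (-3.995563)·2 = 3.973732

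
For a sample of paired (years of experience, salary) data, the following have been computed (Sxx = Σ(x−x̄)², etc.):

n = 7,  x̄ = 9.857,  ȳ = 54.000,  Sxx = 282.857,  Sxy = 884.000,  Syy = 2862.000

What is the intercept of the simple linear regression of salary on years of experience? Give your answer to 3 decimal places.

b = Sxy/Sxx = 884/282.857 = 3.125254
a = ȳ − b·x̄ = 54 − 3.125254·9.857 = 23.194370

23.194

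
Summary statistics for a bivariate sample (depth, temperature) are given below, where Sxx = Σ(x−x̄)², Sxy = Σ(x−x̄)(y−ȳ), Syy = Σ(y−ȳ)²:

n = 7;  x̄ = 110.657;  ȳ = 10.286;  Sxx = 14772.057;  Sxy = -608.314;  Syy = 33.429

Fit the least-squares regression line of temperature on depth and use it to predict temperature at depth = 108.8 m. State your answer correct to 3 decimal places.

b = Sxy/Sxx = -608.314/14772.057 = -0.041180
a = ȳ − b·x̄ = 10.286 − (-0.041180)·110.657 = 14.842860
ŷ(108.8) = a + b·108.8 = 14.842860 + (-0.041180)·108.8 = 10.362471

10.362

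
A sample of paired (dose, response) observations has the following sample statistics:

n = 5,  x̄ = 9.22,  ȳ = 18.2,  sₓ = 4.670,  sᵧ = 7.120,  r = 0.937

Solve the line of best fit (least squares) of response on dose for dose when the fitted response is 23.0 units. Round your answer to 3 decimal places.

b = r · sᵧ/sₓ = 0.937 · 7.12/4.67 = 1.428574
a = ȳ − b·x̄ = 18.2 − 1.428574·9.22 = 5.028549
Set a + b·x = 23.0: x = (23.0 − 5.028549) / 1.428574 = 12.579994

12.580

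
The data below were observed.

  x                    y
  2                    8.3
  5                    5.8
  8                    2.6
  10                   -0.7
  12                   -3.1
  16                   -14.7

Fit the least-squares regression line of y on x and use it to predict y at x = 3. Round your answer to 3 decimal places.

n = 6, Σx = 53, Σy = -1.8, Σxy = -213, Σx² = 593
Sxx = Σx² − (Σx)²/n = 593 − 468.166667 = 124.833333
Sxy = Σxy − (Σx)(Σy)/n = -213 − (-15.9) = -197.1
b = Sxy/Sxx = -197.1/124.833333 = -1.578905
a = ȳ − b·x̄ = -0.3 − (-1.578905)·8.833333 = 13.646996
ŷ(3) = a + b·3 = 13.646996 + (-1.578905)·3 = 8.910280

8.910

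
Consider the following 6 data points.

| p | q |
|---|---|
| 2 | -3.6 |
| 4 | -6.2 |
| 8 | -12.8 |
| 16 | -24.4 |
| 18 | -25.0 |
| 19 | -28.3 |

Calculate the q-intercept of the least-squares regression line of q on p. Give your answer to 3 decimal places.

n = 6, Σx = 67, Σy = -100.3, Σxy = -1512.5, Σx² = 1025
Sxx = Σx² − (Σx)²/n = 1025 − 748.166667 = 276.833333
Sxy = Σxy − (Σx)(Σy)/n = -1512.5 − (-1120.016667) = -392.483333
b = Sxy/Sxx = -392.483333/276.833333 = -1.417760
a = ȳ − b·x̄ = -16.716667 − (-1.417760)·11.166667 = -0.885009

-0.885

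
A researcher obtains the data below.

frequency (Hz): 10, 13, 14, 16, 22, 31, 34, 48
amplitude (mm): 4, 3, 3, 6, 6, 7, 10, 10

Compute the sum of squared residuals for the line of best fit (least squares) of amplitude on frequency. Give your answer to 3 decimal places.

9.353

n = 8, Σx = 188, Σy = 49, Σxy = 1386, Σx² = 5626, Σy² = 355
Sxx = Σx² − (Σx)²/n = 5626 − 4418 = 1208
Sxy = Σxy − (Σx)(Σy)/n = 1386 − 1151.5 = 234.5
Syy = Σy² − (Σy)²/n = 355 − 300.125 = 54.875
b = Sxy/Sxx = 234.5/1208 = 0.194123
SSE = Syy − b·Sxy = 54.875 − 0.194123·234.5 = 9.353270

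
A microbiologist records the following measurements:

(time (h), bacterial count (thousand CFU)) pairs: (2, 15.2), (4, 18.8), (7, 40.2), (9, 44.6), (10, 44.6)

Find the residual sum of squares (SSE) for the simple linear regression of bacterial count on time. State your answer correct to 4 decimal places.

51.6481

n = 5, Σx = 32, Σy = 163.4, Σxy = 1234.4, Σx² = 250, Σy² = 6178.84
Sxx = Σx² − (Σx)²/n = 250 − 204.8 = 45.2
Sxy = Σxy − (Σx)(Σy)/n = 1234.4 − 1045.76 = 188.64
Syy = Σy² − (Σy)²/n = 6178.84 − 5339.912 = 838.928
b = Sxy/Sxx = 188.64/45.2 = 4.173451
SSE = Syy − b·Sxy = 838.928 − 4.173451·188.64 = 51.648142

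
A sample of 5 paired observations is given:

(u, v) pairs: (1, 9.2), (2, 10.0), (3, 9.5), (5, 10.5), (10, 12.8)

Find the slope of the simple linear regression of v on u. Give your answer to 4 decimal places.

0.3898

n = 5, Σx = 21, Σy = 52, Σxy = 238.2, Σx² = 139
Sxx = Σx² − (Σx)²/n = 139 − 88.2 = 50.8
Sxy = Σxy − (Σx)(Σy)/n = 238.2 − 218.4 = 19.8
b = Sxy/Sxx = 19.8/50.8 = 0.389764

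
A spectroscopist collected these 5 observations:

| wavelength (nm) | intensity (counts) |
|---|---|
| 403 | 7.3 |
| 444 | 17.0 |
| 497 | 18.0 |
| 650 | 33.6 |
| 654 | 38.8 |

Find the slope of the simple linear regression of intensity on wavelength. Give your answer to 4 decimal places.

n = 5, Σx = 2648, Σy = 114.7, Σxy = 66651.1, Σx² = 1456770
Sxx = Σx² − (Σx)²/n = 1456770 − 1402380.8 = 54389.2
Sxy = Σxy − (Σx)(Σy)/n = 66651.1 − 60745.12 = 5905.98
b = Sxy/Sxx = 5905.98/54389.2 = 0.108587

0.1086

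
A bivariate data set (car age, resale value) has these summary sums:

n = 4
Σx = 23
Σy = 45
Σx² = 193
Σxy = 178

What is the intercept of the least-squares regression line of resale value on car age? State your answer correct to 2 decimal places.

18.89

Sxx = Σx² − (Σx)²/n = 193 − 132.25 = 60.75
Sxy = Σxy − (Σx)(Σy)/n = 178 − 258.75 = -80.75
b = Sxy/Sxx = -80.75/60.75 = -1.329218
a = ȳ − b·x̄ = 11.25 − (-1.329218)·5.75 = 18.893004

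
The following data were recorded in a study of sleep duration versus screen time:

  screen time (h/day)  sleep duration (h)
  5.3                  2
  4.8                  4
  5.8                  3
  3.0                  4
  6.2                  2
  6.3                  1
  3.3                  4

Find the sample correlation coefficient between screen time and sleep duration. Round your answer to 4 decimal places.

n = 7, Σx = 34.7, Σy = 20, Σxy = 91.1, Σx² = 182.79, Σy² = 66
Sxx = Σx² − (Σx)²/n = 182.79 − 172.012857 = 10.777143
Sxy = Σxy − (Σx)(Σy)/n = 91.1 − 99.142857 = -8.042857
Syy = Σy² − (Σy)²/n = 66 − 57.142857 = 8.857143
r = Sxy/√(Sxx·Syy) = -8.042857/√(95.454694) = -8.042857/9.770092 = -0.823212

-0.8232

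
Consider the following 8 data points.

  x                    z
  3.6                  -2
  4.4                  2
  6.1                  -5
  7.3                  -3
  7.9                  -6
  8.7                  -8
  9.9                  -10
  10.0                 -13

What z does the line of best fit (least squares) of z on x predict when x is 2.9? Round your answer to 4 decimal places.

2.1097

n = 8, Σx = 57.9, Σy = -45, Σxy = -396.8, Σx² = 458.93
Sxx = Σx² − (Σx)²/n = 458.93 − 419.05125 = 39.87875
Sxy = Σxy − (Σx)(Σy)/n = -396.8 − (-325.6875) = -71.1125
b = Sxy/Sxx = -71.1125/39.87875 = -1.783218
a = ȳ − b·x̄ = -5.625 − (-1.783218)·7.2375 = 7.281039
ŷ(2.9) = a + b·2.9 = 7.281039 + (-1.783218)·2.9 = 2.109708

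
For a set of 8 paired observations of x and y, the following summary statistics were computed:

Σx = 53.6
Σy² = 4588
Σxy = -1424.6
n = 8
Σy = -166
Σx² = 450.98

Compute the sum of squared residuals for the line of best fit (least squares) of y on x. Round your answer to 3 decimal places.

81.082

Sxx = Σx² − (Σx)²/n = 450.98 − 359.12 = 91.86
Sxy = Σxy − (Σx)(Σy)/n = -1424.6 − (-1112.2) = -312.4
Syy = Σy² − (Σy)²/n = 4588 − 3444.5 = 1143.5
b = Sxy/Sxx = -312.4/91.86 = -3.400827
SSE = Syy − b·Sxy = 1143.5 − (-3.400827)·(-312.4) = 81.081537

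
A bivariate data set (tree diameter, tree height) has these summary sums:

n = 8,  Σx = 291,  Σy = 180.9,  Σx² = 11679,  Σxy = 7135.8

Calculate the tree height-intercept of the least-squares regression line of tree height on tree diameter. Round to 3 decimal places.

Sxx = Σx² − (Σx)²/n = 11679 − 10585.125 = 1093.875
Sxy = Σxy − (Σx)(Σy)/n = 7135.8 − 6580.2375 = 555.5625
b = Sxy/Sxx = 555.5625/1093.875 = 0.507885
a = ȳ − b·x̄ = 22.6125 − 0.507885·36.375 = 4.138190

4.138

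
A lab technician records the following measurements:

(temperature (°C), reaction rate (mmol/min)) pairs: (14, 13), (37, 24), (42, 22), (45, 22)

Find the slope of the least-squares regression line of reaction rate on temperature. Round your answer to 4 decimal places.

n = 4, Σx = 138, Σy = 81, Σxy = 2984, Σx² = 5354
Sxx = Σx² − (Σx)²/n = 5354 − 4761 = 593
Sxy = Σxy − (Σx)(Σy)/n = 2984 − 2794.5 = 189.5
b = Sxy/Sxx = 189.5/593 = 0.319562

0.3196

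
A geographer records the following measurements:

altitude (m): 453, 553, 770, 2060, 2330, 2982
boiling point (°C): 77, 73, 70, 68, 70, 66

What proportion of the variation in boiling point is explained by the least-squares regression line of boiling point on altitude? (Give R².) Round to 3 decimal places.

n = 6, Σx = 9148, Σy = 424, Σxy = 629142, Σx² = 19668742, Σy² = 30038
Sxx = Σx² − (Σx)²/n = 19668742 − 13947650.666667 = 5721091.333333
Sxy = Σxy − (Σx)(Σy)/n = 629142 − 646458.666667 = -17316.666667
Syy = Σy² − (Σy)²/n = 30038 − 29962.666667 = 75.333333
R² = Sxy²/(Sxx·Syy) = (-17316.666667)²/(5721091.333333·75.333333) = 0.695765

0.696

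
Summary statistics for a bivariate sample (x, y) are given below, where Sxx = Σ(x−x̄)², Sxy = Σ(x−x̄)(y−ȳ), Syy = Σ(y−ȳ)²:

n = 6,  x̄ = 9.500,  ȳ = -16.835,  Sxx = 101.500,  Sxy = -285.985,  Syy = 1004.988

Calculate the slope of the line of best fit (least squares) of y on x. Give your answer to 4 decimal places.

-2.8176

b = Sxy/Sxx = -285.985/101.5 = -2.817586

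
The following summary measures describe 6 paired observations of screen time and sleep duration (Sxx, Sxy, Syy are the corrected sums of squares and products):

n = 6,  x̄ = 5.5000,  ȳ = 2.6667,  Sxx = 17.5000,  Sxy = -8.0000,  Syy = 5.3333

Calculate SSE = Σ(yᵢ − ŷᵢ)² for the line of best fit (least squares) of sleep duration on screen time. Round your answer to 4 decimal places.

b = Sxy/Sxx = -8/17.5 = -0.457143
SSE = Syy − b·Sxy = 5.3333 − (-0.457143)·(-8) = 1.676157

1.6762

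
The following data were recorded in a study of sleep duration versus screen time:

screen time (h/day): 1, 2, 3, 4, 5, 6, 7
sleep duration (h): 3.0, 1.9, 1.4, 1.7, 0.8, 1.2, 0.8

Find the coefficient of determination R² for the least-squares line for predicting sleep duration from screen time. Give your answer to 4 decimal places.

n = 7, Σx = 28, Σy = 10.8, Σxy = 34.6, Σx² = 140, Σy² = 20.18
Sxx = Σx² − (Σx)²/n = 140 − 112 = 28
Sxy = Σxy − (Σx)(Σy)/n = 34.6 − 43.2 = -8.6
Syy = Σy² − (Σy)²/n = 20.18 − 16.662857 = 3.517143
R² = Sxy²/(Sxx·Syy) = (-8.6)²/(28·3.517143) = 0.751015

0.7510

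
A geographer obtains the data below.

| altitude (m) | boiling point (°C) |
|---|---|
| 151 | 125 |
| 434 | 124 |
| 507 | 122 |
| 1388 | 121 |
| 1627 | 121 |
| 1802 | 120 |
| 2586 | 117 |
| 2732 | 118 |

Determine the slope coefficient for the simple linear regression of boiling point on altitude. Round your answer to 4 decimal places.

n = 8, Σx = 11227, Σy = 968, Σxy = 1340538, Σx² = 22440303
Sxx = Σx² − (Σx)²/n = 22440303 − 15755691.125 = 6684611.875
Sxy = Σxy − (Σx)(Σy)/n = 1340538 − 1358467 = -17929
b = Sxy/Sxx = -17929/6684611.875 = -0.002682

-0.0027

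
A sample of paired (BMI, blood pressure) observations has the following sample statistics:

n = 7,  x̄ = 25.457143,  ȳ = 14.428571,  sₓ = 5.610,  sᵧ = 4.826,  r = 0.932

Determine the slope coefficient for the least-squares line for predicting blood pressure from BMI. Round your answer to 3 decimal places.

0.802

b = r · sᵧ/sₓ = 0.932 · 4.826/5.61 = 0.801753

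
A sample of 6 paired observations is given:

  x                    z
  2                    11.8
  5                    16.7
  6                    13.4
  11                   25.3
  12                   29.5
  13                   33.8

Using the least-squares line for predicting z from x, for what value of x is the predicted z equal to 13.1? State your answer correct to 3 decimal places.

n = 6, Σx = 49, Σy = 130.5, Σxy = 1259.2, Σx² = 499
Sxx = Σx² − (Σx)²/n = 499 − 400.166667 = 98.833333
Sxy = Σxy − (Σx)(Σy)/n = 1259.2 − 1065.75 = 193.45
b = Sxy/Sxx = 193.45/98.833333 = 1.957336
a = ȳ − b·x̄ = 21.75 − 1.957336·8.166667 = 5.765093
Set a + b·x = 13.1: x = (13.1 − 5.765093) / 1.957336 = 3.747394

3.747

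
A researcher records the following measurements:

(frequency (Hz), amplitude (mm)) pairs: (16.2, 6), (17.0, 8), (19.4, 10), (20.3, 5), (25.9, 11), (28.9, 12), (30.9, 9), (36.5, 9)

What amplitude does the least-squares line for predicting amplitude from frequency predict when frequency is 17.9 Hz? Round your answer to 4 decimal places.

n = 8, Σx = 195.1, Σy = 70, Σxy = 1767, Σx² = 5132.97
Sxx = Σx² − (Σx)²/n = 5132.97 − 4758.00125 = 374.96875
Sxy = Σxy − (Σx)(Σy)/n = 1767 − 1707.125 = 59.875
b = Sxy/Sxx = 59.875/374.96875 = 0.159680
a = ȳ − b·x̄ = 8.75 − 0.159680·24.3875 = 4.855805
ŷ(17.9) = a + b·17.9 = 4.855805 + 0.159680·17.9 = 7.714076

7.7141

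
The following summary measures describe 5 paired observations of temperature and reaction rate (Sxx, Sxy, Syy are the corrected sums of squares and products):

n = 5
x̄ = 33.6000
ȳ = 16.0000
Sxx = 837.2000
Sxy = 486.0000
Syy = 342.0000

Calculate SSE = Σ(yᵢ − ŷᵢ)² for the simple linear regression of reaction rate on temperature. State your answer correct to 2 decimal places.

b = Sxy/Sxx = 486/837.2 = 0.580506
SSE = Syy − b·Sxy = 342 − 0.580506·486 = 59.873865

59.87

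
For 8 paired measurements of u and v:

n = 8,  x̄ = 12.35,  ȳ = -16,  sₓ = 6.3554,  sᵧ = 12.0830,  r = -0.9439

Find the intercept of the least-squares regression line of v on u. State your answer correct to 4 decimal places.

6.1628

b = r · sᵧ/sₓ = -0.9439 · 12.083/6.3554 = -1.794560
a = ȳ − b·x̄ = -16 − (-1.794560)·12.35 = 6.162810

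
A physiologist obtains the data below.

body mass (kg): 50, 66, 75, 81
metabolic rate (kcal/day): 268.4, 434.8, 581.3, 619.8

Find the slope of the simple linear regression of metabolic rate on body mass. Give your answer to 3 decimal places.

11.769

n = 4, Σx = 272, Σy = 1904.3, Σxy = 135918.1, Σx² = 19042
Sxx = Σx² − (Σx)²/n = 19042 − 18496 = 546
Sxy = Σxy − (Σx)(Σy)/n = 135918.1 − 129492.4 = 6425.7
b = Sxy/Sxx = 6425.7/546 = 11.768681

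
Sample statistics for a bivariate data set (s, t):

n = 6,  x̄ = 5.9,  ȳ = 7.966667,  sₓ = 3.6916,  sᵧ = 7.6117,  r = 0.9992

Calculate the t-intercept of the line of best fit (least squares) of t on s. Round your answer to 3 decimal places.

b = r · sᵧ/sₓ = 0.9992 · 7.6117/3.6916 = 2.060248
a = ȳ − b·x̄ = 7.966667 − 2.060248·5.9 = -4.188795

-4.189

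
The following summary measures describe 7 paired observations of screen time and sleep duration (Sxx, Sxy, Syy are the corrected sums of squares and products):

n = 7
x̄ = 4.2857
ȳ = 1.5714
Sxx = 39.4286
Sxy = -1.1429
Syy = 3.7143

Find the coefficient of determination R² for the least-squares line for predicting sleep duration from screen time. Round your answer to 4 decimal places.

0.0089

R² = Sxy²/(Sxx·Syy) = (-1.1429)²/(39.4286·3.7143) = 0.008919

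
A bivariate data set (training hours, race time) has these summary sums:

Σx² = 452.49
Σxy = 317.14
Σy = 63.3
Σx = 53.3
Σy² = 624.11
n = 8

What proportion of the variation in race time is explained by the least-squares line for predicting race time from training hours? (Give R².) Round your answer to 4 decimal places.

0.9116

Sxx = Σx² − (Σx)²/n = 452.49 − 355.11125 = 97.37875
Sxy = Σxy − (Σx)(Σy)/n = 317.14 − 421.73625 = -104.59625
Syy = Σy² − (Σy)²/n = 624.11 − 500.86125 = 123.24875
R² = Sxy²/(Sxx·Syy) = (-104.59625)²/(97.37875·123.24875) = 0.911561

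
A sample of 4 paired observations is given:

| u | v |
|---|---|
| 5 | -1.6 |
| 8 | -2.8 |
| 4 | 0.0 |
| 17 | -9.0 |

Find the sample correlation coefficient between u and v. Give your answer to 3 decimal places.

-0.995

n = 4, Σx = 34, Σy = -13.4, Σxy = -183.4, Σx² = 394, Σy² = 91.4
Sxx = Σx² − (Σx)²/n = 394 − 289 = 105
Sxy = Σxy − (Σx)(Σy)/n = -183.4 − (-113.9) = -69.5
Syy = Σy² − (Σy)²/n = 91.4 − 44.89 = 46.51
r = Sxy/√(Sxx·Syy) = -69.5/√(4883.55) = -69.5/69.882401 = -0.994528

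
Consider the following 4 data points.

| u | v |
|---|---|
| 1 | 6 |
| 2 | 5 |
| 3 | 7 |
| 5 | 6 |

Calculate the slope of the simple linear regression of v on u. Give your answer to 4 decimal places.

0.1143

n = 4, Σx = 11, Σy = 24, Σxy = 67, Σx² = 39
Sxx = Σx² − (Σx)²/n = 39 − 30.25 = 8.75
Sxy = Σxy − (Σx)(Σy)/n = 67 − 66 = 1
b = Sxy/Sxx = 1/8.75 = 0.114286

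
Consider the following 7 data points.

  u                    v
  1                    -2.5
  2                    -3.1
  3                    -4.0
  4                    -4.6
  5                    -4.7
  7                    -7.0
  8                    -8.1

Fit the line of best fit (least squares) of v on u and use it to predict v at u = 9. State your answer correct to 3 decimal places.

-8.526

n = 7, Σx = 30, Σy = -34, Σxy = -176.4, Σx² = 168
Sxx = Σx² − (Σx)²/n = 168 − 128.571429 = 39.428571
Sxy = Σxy − (Σx)(Σy)/n = -176.4 − (-145.714286) = -30.685714
b = Sxy/Sxx = -30.685714/39.428571 = -0.778261
a = ȳ − b·x̄ = -4.857143 − (-0.778261)·4.285714 = -1.521739
ŷ(9) = a + b·9 = -1.521739 + (-0.778261)·9 = -8.526087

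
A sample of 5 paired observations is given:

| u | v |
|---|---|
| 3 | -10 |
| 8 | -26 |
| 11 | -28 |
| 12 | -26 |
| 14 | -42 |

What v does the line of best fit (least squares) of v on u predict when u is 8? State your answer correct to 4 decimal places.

n = 5, Σx = 48, Σy = -132, Σxy = -1446, Σx² = 534
Sxx = Σx² − (Σx)²/n = 534 − 460.8 = 73.2
Sxy = Σxy − (Σx)(Σy)/n = -1446 − (-1267.2) = -178.8
b = Sxy/Sxx = -178.8/73.2 = -2.442623
a = ȳ − b·x̄ = -26.4 − (-2.442623)·9.6 = -2.950820
ŷ(8) = a + b·8 = -2.950820 + (-2.442623)·8 = -22.491803

-22.4918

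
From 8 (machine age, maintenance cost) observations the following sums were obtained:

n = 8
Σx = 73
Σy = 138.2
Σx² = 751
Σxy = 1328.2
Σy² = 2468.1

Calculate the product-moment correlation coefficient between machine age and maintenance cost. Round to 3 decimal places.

0.811

Sxx = Σx² − (Σx)²/n = 751 − 666.125 = 84.875
Sxy = Σxy − (Σx)(Σy)/n = 1328.2 − 1261.075 = 67.125
Syy = Σy² − (Σy)²/n = 2468.1 − 2387.405 = 80.695
r = Sxy/√(Sxx·Syy) = 67.125/√(6848.988125) = 67.125/82.758614 = 0.811094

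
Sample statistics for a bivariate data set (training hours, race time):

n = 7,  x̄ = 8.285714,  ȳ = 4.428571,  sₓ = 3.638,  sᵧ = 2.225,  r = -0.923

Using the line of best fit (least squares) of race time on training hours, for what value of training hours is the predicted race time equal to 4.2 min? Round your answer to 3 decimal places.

b = r · sᵧ/sₓ = -0.923 · 2.225/3.638 = -0.564507
a = ȳ − b·x̄ = 4.428571 − (-0.564507)·8.285714 = 9.105911
Set a + b·x = 4.2: x = (4.2 − 9.105911) / (-0.564507) = 8.690618

8.691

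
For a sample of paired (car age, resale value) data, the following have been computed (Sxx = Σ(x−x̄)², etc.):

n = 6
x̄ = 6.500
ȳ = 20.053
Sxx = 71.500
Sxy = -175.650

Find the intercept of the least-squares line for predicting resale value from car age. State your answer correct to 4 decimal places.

b = Sxy/Sxx = -175.65/71.5 = -2.456643
a = ȳ − b·x̄ = 20.053 − (-2.456643)·6.5 = 36.021182

36.0212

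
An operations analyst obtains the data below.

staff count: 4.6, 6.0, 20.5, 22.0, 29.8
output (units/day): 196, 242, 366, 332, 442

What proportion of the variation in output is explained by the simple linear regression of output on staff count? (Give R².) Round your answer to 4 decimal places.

n = 5, Σx = 82.9, Σy = 1578, Σxy = 30332.2, Σx² = 1849.45, Σy² = 536524
Sxx = Σx² − (Σx)²/n = 1849.45 − 1374.482 = 474.968
Sxy = Σxy − (Σx)(Σy)/n = 30332.2 − 26163.24 = 4168.96
Syy = Σy² − (Σy)²/n = 536524 − 498016.8 = 38507.2
R² = Sxy²/(Sxx·Syy) = (4168.96)²/(474.968·38507.2) = 0.950275

0.9503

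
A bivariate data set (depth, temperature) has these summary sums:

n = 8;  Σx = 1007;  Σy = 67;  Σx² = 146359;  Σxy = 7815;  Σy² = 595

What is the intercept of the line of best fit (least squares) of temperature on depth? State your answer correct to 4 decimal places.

12.3473

Sxx = Σx² − (Σx)²/n = 146359 − 126756.125 = 19602.875
Sxy = Σxy − (Σx)(Σy)/n = 7815 − 8433.625 = -618.625
b = Sxy/Sxx = -618.625/19602.875 = -0.031558
a = ȳ − b·x̄ = 8.375 − (-0.031558)·125.875 = 12.347347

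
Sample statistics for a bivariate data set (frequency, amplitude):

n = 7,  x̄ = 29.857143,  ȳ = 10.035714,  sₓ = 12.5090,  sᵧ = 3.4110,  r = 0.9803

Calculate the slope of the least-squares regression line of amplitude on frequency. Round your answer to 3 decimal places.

0.267

b = r · sᵧ/sₓ = 0.9803 · 3.411/12.509 = 0.267312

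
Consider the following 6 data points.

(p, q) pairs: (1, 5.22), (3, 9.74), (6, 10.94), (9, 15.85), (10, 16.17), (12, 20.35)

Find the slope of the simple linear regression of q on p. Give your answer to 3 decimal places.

1.253

n = 6, Σx = 41, Σy = 78.27, Σxy = 648.63, Σx² = 371
Sxx = Σx² − (Σx)²/n = 371 − 280.166667 = 90.833333
Sxy = Σxy − (Σx)(Σy)/n = 648.63 − 534.845 = 113.785
b = Sxy/Sxx = 113.785/90.833333 = 1.252679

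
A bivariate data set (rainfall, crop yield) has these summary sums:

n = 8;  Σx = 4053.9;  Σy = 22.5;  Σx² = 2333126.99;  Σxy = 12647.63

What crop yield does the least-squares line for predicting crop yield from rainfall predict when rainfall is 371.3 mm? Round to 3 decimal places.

Sxx = Σx² − (Σx)²/n = 2333126.99 − 2054263.15125 = 278863.83875
Sxy = Σxy − (Σx)(Σy)/n = 12647.63 − 11401.59375 = 1246.03625
b = Sxy/Sxx = 1246.03625/278863.83875 = 0.004468
a = ȳ − b·x̄ = 2.8125 − 0.004468·506.7375 = 0.548265
ŷ(371.3) = a + b·371.3 = 0.548265 + 0.004468·371.3 = 2.207330

2.207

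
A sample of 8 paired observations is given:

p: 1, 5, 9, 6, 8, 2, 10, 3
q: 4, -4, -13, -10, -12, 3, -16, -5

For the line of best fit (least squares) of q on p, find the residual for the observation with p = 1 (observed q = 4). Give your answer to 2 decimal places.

n = 8, Σx = 44, Σy = -53, Σxy = -458, Σx² = 320
Sxx = Σx² − (Σx)²/n = 320 − 242 = 78
Sxy = Σxy − (Σx)(Σy)/n = -458 − (-291.5) = -166.5
b = Sxy/Sxx = -166.5/78 = -2.134615
a = ȳ − b·x̄ = -6.625 − (-2.134615)·5.5 = 5.115385
ŷ(1) = 5.115385 + (-2.134615)·1 = 2.980769
residual = y − ŷ = 4 − 2.980769 = 1.019231

1.02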